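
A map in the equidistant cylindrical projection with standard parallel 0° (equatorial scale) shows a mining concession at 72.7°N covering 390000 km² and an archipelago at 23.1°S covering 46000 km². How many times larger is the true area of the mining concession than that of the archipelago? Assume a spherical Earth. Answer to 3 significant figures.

Plate carrée has h = 1 and k = sec φ, giving areal scale sec φ; true area = (apparent area) · cos φ.
True area of mining concession: 390000 × cos(72.7°) = 390000 × 0.2974 = 116000 km².
True area of archipelago: 46000 × cos(23.1°) = 46000 × 0.9198 = 42310 km².
Ratio = 116000 / 42310 ≈ 2.74.

2.74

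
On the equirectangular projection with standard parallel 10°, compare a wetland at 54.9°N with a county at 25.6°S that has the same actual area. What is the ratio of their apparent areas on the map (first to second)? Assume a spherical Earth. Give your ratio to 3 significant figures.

The equidistant cylindrical projection with φ₀ = 10° has h = 1 (meridians true) and k = cos φ₀ / cos φ along parallels.
Areal scale at 54.9°: h·k = 1.000 × 1.713 = 1.713.
Areal scale at 25.6°: h·k = 1.000 × 1.092 = 1.092.
Ratio = 1.713/1.092 ≈ 1.57.

1.57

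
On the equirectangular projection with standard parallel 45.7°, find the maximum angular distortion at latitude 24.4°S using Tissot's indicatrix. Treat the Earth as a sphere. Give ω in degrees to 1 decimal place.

The equidistant cylindrical projection with φ₀ = 45.7° has h = 1 (meridians true) and k = cos φ₀ / cos φ along parallels.
At 24.4°: h = 1.000, k = 0.7669; principal scales a = 1.000, b = 0.7669.
sin(ω/2) = (a − b)/(a + b) = 0.2331/1.767 = 0.1319, so ω = 2 arcsin(0.1319) ≈ 15.2°.

15.2°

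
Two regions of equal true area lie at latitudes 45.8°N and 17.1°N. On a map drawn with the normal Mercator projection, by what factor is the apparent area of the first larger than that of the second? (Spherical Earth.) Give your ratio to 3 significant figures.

On Mercator, area is exaggerated by sec²φ = 1/cos²φ.
At 45.8°: sec²(45.8°) = 1/0.6972² = 2.057.
At 17.1°: sec²(17.1°) = 1/0.9558² = 1.095.
Ratio = 2.057/1.095 = cos²(17.1°)/cos²(45.8°) ≈ 1.88.

1.88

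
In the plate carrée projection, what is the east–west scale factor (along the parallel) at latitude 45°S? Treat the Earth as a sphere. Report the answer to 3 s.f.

In the plate carrée (x = Rλ, y = Rφ), meridians are true-scale (h = 1) and parallels are stretched by k = sec φ.
k = 1/cos 45° = 1/0.7071 = 1.414.

1.41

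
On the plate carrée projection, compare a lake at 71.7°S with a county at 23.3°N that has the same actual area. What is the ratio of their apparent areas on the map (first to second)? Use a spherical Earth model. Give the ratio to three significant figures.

2.93

For the equirectangular projection with φ₀ = 0 (plate carrée), h = 1 along meridians and k = sec φ along parallels.
Areal scale at 71.7°: h·k = 1.000 × 3.185 = 3.185.
Areal scale at 23.3°: h·k = 1.000 × 1.089 = 1.089.
Ratio = 3.185/1.089 ≈ 2.93.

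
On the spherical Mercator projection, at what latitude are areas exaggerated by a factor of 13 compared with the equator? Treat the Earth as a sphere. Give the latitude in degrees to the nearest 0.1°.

73.9°

Mercator areal scale is sec²φ.
sec²φ = 13  ⇒  cos²φ = 0.07692  ⇒  cos φ = 0.2774.
φ = arccos(0.2774) ≈ 73.9°.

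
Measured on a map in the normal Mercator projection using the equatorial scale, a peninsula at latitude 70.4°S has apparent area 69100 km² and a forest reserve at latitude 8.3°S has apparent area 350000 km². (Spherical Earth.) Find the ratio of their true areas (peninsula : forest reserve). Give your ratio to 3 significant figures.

Since Mercator area scale is 1/cos²φ, the true area equals the apparent area multiplied by cos²φ.
True area of peninsula: 69100 × cos²(70.4°) = 69100 × 0.1125 = 7776 km².
True area of forest reserve: 350000 × cos²(8.3°) = 350000 × 0.9792 = 342700 km².
Ratio = 7776 / 342700 ≈ 0.0227.

0.0227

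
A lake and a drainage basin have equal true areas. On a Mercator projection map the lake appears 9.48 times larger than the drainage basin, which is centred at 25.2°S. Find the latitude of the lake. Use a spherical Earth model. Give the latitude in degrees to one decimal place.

72.9°

On Mercator, (apparent₁)/(apparent₂) = sec²φ₁ / sec²φ₂ when true areas are equal.
cos²φ₂ / cos²φ₁ = 9.48  ⇒  cos φ₁ = cos 25.2° / √9.48 = 0.9048/3.079 = 0.2939.
φ₁ = arccos(0.2939) ≈ 72.9°.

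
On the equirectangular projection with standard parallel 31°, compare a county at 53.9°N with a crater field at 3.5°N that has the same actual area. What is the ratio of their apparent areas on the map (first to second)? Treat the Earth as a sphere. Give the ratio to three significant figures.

With standard parallel φ₀ = 31°, the equirectangular projection gives x = Rλ cos φ₀, y = Rφ, so h = 1 and k = cos 31° / cos φ.
Areal scale at 53.9°: h·k = 1.000 × 1.455 = 1.455.
Areal scale at 3.5°: h·k = 1.000 × 0.8588 = 0.8588.
Ratio = 1.455/0.8588 ≈ 1.69.

1.69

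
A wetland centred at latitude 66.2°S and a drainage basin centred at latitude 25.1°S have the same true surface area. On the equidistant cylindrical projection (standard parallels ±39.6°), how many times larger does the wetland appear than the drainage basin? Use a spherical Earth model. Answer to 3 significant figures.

With standard parallel φ₀ = 39.6°, the equirectangular projection gives x = Rλ cos φ₀, y = Rφ, so h = 1 and k = cos 39.6° / cos φ.
Areal scale at 66.2°: h·k = 1.000 × 1.909 = 1.909.
Areal scale at 25.1°: h·k = 1.000 × 0.8509 = 0.8509.
Ratio = 1.909/0.8509 ≈ 2.24.

2.24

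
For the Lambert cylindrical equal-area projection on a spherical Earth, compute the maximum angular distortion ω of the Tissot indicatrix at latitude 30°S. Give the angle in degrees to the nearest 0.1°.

The Lambert cylindrical equal-area projection is the cylindrical equal-area projection with its standard parallel at the equator (φ₀ = 0). For cylindrical equal-area with standard parallel φ₀, h = cos φ / cos φ₀ and k = cos φ₀ / cos φ, so h·k = 1.
At 30°: h = 0.8660, k = 1.155; principal scales a = 1.155, b = 0.8660.
sin(ω/2) = (a − b)/(a + b) = 0.2887/2.021 = 0.1429, so ω = 2 arcsin(0.1429) ≈ 16.4°.

16.4°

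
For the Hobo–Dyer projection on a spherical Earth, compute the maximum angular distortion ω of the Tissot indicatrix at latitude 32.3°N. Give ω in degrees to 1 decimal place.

7.3°

The Hobo–Dyer projection is cylindrical equal-area with φ₀ = 37.5°. For cylindrical equal-area with standard parallel φ₀, h = cos φ / cos φ₀ and k = cos φ₀ / cos φ, so h·k = 1.
At 32.3°: h = 1.065, k = 0.9386; principal scales a = 1.065, b = 0.9386.
sin(ω/2) = (a − b)/(a + b) = 0.1268/2.004 = 0.06329, so ω = 2 arcsin(0.06329) ≈ 7.3°.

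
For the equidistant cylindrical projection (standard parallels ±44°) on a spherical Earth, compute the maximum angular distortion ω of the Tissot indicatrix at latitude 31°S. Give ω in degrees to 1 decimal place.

The equidistant cylindrical projection with φ₀ = 44° has h = 1 (meridians true) and k = cos φ₀ / cos φ along parallels.
At 31°: h = 1.000, k = 0.8392; principal scales a = 1.000, b = 0.8392.
sin(ω/2) = (a − b)/(a + b) = 0.1608/1.839 = 0.08743, so ω = 2 arcsin(0.08743) ≈ 10.0°.

10.0°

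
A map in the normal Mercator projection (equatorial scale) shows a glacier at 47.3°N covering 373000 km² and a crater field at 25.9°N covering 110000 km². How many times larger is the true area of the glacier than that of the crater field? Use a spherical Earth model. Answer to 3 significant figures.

Mercator's areal exaggeration is sec²φ; hence true area = (apparent area) · cos²φ.
True area of glacier: 373000 × cos²(47.3°) = 373000 × 0.4599 = 171500 km².
True area of crater field: 110000 × cos²(25.9°) = 110000 × 0.8092 = 89010 km².
Ratio = 171500 / 89010 ≈ 1.93.

1.93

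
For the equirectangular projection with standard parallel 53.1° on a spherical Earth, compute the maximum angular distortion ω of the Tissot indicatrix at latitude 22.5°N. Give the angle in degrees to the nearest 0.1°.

24.5°

The equidistant cylindrical projection with φ₀ = 53.1° has h = 1 (meridians true) and k = cos φ₀ / cos φ along parallels.
At 22.5°: h = 1.000, k = 0.6499; principal scales a = 1.000, b = 0.6499.
sin(ω/2) = (a − b)/(a + b) = 0.3501/1.650 = 0.2122, so ω = 2 arcsin(0.2122) ≈ 24.5°.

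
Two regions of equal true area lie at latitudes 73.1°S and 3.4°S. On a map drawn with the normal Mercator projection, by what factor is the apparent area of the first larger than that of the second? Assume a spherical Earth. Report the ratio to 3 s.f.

11.8

On Mercator, area is exaggerated by sec²φ = 1/cos²φ.
At 73.1°: sec²(73.1°) = 1/0.2907² = 11.83.
At 3.4°: sec²(3.4°) = 1/0.9982² = 1.004.
Ratio = 11.83/1.004 = cos²(3.4°)/cos²(73.1°) ≈ 11.8.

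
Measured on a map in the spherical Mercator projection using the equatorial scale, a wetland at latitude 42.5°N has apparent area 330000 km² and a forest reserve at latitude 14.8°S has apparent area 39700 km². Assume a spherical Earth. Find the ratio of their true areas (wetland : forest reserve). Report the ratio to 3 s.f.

Mercator's areal exaggeration is sec²φ; hence true area = (apparent area) · cos²φ.
True area of wetland: 330000 × cos²(42.5°) = 330000 × 0.5436 = 179400 km².
True area of forest reserve: 39700 × cos²(14.8°) = 39700 × 0.9347 = 37110 km².
Ratio = 179400 / 37110 ≈ 4.83.

4.83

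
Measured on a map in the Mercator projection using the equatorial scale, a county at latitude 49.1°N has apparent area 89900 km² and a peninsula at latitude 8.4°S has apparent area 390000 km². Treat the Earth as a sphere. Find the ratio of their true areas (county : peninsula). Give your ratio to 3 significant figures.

0.101

On Mercator the areal scale is sec²φ, so true area = apparent × cos²φ.
True area of county: 89900 × cos²(49.1°) = 89900 × 0.4287 = 38540 km².
True area of peninsula: 390000 × cos²(8.4°) = 390000 × 0.9787 = 381700 km².
Ratio = 38540 / 381700 ≈ 0.101.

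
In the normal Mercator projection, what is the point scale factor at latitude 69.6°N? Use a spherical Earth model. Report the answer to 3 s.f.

Mercator is conformal, so the point scale is isotropic: h = k = sec φ = 1/cos φ.
k = 1/cos 69.6° = 1/0.3486 = 2.869.

2.87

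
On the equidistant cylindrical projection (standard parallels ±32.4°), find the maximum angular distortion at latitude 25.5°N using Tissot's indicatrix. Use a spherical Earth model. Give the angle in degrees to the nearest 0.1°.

3.8°

The equidistant cylindrical projection with φ₀ = 32.4° has h = 1 (meridians true) and k = cos φ₀ / cos φ along parallels.
At 25.5°: h = 1.000, k = 0.9355; principal scales a = 1.000, b = 0.9355.
sin(ω/2) = (a − b)/(a + b) = 0.06454/1.935 = 0.03335, so ω = 2 arcsin(0.03335) ≈ 3.8°.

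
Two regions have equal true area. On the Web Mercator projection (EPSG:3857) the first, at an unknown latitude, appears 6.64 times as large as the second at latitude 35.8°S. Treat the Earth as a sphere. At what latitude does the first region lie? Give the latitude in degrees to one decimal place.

71.7°

For equal true areas on Mercator, apparent areas scale as sec²φ, so the ratio is cos²φ₂ / cos²φ₁.
cos²φ₂ / cos²φ₁ = 6.64  ⇒  cos φ₁ = cos 35.8° / √6.64 = 0.8111/2.577 = 0.3148.
φ₁ = arccos(0.3148) ≈ 71.7°.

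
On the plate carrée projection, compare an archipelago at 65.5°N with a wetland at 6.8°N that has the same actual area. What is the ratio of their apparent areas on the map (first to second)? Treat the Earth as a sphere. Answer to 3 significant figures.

2.39

Plate carrée maps x = Rλ, y = Rφ. The meridian scale is h = 1 and the parallel scale is k = 1/cos φ = sec φ.
Areal scale at 65.5°: h·k = 1.000 × 2.411 = 2.411.
Areal scale at 6.8°: h·k = 1.000 × 1.007 = 1.007.
Ratio = 2.411/1.007 ≈ 2.39.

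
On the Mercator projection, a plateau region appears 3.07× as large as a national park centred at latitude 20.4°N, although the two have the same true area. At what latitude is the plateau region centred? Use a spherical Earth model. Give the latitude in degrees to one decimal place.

57.7°

On Mercator, (apparent₁)/(apparent₂) = sec²φ₁ / sec²φ₂ when true areas are equal.
cos²φ₂ / cos²φ₁ = 3.07  ⇒  cos φ₁ = cos 20.4° / √3.07 = 0.9373/1.752 = 0.5349.
φ₁ = arccos(0.5349) ≈ 57.7°.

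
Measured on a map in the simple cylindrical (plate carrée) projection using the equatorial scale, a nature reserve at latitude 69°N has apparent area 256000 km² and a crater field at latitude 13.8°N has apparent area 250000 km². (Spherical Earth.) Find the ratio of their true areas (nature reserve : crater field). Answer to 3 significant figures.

Plate carrée has h = 1 and k = sec φ, giving areal scale sec φ; true area = (apparent area) · cos φ.
True area of nature reserve: 256000 × cos(69°) = 256000 × 0.3584 = 91740 km².
True area of crater field: 250000 × cos(13.8°) = 250000 × 0.9711 = 242800 km².
Ratio = 91740 / 242800 ≈ 0.378.

0.378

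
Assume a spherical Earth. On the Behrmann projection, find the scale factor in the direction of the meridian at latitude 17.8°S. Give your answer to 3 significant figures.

Behrmann is a cylindrical equal-area projection with standard parallels at ±30°. For cylindrical equal-area with standard parallel φ₀, h = cos φ / cos φ₀ and k = cos φ₀ / cos φ, so h·k = 1.
h = cos 17.8° / cos 30° = 0.9521/0.8660 = 1.099.

1.10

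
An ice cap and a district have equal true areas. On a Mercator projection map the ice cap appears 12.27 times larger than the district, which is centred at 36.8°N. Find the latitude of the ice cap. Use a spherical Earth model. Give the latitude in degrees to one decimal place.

Mercator areal scale is sec²φ, so apparent-area ratio = sec²φ₁ / sec²φ₂ = cos²φ₂ / cos²φ₁.
cos²φ₂ / cos²φ₁ = 12.27  ⇒  cos φ₁ = cos 36.8° / √12.27 = 0.8007/3.503 = 0.2286.
φ₁ = arccos(0.2286) ≈ 76.8°.

76.8°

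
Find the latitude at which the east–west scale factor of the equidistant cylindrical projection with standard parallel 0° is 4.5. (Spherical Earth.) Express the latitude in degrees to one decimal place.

Plate carrée: h = 1, k = sec φ along parallels.
sec φ = 4.5  ⇒  cos φ = 0.2222  ⇒  φ ≈ 77.2°.

77.2°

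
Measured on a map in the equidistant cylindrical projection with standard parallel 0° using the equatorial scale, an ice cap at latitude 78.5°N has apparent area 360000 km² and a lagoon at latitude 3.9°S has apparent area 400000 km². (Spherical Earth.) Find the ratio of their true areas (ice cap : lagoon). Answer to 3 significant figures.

Plate carrée has h = 1 and k = sec φ, giving areal scale sec φ; true area = (apparent area) · cos φ.
True area of ice cap: 360000 × cos(78.5°) = 360000 × 0.1994 = 71770 km².
True area of lagoon: 400000 × cos(3.9°) = 400000 × 0.9977 = 399100 km².
Ratio = 71770 / 399100 ≈ 0.180.

0.180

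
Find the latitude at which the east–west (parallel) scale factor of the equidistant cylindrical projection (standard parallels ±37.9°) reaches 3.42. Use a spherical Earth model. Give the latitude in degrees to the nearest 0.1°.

76.7°

With standard parallel φ₀ = 37.9°, the equirectangular projection gives x = Rλ cos φ₀, y = Rφ, so h = 1 and k = cos 37.9° / cos φ.
k = cos φ₀ / cos φ = 3.42  ⇒  cos φ = cos 37.9° / 3.42 = 0.2307.
φ = arccos(0.2307) ≈ 76.7°.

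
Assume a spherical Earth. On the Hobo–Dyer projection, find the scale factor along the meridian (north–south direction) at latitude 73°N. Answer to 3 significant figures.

0.369

Hobo–Dyer is a cylindrical equal-area projection with standard parallels at ±37.5°. A cylindrical equal-area projection with standard parallel φ₀ has meridian scale h = cos φ / cos φ₀ and parallel scale k = cos φ₀ / cos φ (so areas are preserved, h·k = 1).
h = cos 73° / cos 37.5° = 0.2924/0.7934 = 0.3685.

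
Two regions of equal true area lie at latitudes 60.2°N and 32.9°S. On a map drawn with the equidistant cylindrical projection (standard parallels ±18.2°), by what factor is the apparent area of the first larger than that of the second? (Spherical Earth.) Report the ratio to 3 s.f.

1.69

The equidistant cylindrical projection with φ₀ = 18.2° has h = 1 (meridians true) and k = cos φ₀ / cos φ along parallels.
Areal scale at 60.2°: h·k = 1.000 × 1.912 = 1.912.
Areal scale at 32.9°: h·k = 1.000 × 1.131 = 1.131.
Ratio = 1.912/1.131 ≈ 1.69.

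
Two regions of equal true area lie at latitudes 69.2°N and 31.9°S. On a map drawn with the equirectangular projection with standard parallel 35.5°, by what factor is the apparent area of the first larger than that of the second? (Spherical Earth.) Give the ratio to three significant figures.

2.39

In the equirectangular projection with standard parallel φ₀ = 35.5° (x = Rλ cos φ₀, y = Rφ), meridians are true-scale (h = 1) and the parallel scale is k = cos φ₀ / cos φ.
Areal scale at 69.2°: h·k = 1.000 × 2.293 = 2.293.
Areal scale at 31.9°: h·k = 1.000 × 0.9589 = 0.9589.
Ratio = 2.293/0.9589 ≈ 2.39.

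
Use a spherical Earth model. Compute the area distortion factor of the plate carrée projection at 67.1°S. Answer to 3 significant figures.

For the equirectangular projection with φ₀ = 0 (plate carrée), h = 1 along meridians and k = sec φ along parallels.
Areal scale = h·k = 1 × sec φ; at 67.1°, h = 1.000, k = 2.570, so h·k = 2.570.

2.57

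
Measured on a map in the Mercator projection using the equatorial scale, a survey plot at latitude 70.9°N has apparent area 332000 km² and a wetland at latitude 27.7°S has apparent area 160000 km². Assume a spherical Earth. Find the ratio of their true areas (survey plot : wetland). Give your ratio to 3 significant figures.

0.283

Mercator's areal exaggeration is sec²φ; hence true area = (apparent area) · cos²φ.
True area of survey plot: 332000 × cos²(70.9°) = 332000 × 0.1071 = 35550 km².
True area of wetland: 160000 × cos²(27.7°) = 160000 × 0.7839 = 125400 km².
Ratio = 35550 / 125400 ≈ 0.283.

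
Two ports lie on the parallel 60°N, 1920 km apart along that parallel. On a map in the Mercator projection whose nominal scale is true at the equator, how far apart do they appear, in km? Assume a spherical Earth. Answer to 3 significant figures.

3840 km

Mercator is conformal, so the point scale is isotropic: h = k = sec φ = 1/cos φ.
Along the parallel, k = sec 60° = 1/0.5000 = 2.000.
Map distance = 1920 × 2.000 ≈ 3840 km.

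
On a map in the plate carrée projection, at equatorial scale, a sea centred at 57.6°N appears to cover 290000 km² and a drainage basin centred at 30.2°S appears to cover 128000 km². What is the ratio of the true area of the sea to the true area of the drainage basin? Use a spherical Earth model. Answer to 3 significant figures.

On the plate carrée, areal scale = h·k = 1 × sec φ, so true area = apparent × cos φ.
True area of sea: 290000 × cos(57.6°) = 290000 × 0.5358 = 155400 km².
True area of drainage basin: 128000 × cos(30.2°) = 128000 × 0.8643 = 110600 km².
Ratio = 155400 / 110600 ≈ 1.40.

1.40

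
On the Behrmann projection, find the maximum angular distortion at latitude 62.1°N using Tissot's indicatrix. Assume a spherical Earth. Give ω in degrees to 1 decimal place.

Behrmann is a cylindrical equal-area projection with standard parallels at ±30°. A cylindrical equal-area projection with standard parallel φ₀ has meridian scale h = cos φ / cos φ₀ and parallel scale k = cos φ₀ / cos φ (so areas are preserved, h·k = 1).
At 62.1°: h = 0.5403, k = 1.851; principal scales a = 1.851, b = 0.5403.
sin(ω/2) = (a − b)/(a + b) = 1.310/2.391 = 0.5481, so ω = 2 arcsin(0.5481) ≈ 66.5°.

66.5°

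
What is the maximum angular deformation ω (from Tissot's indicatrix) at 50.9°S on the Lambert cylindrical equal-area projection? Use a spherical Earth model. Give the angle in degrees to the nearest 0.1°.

51.0°

The Lambert cylindrical equal-area projection is the cylindrical equal-area projection with its standard parallel at the equator (φ₀ = 0). Cylindrical equal-area (φ₀ = 0°): h = cos φ / cos 0° along meridians, k = cos 0° / cos φ along parallels; h·k = 1.
At 50.9°: h = 0.6307, k = 1.586; principal scales a = 1.586, b = 0.6307.
sin(ω/2) = (a − b)/(a + b) = 0.9549/2.216 = 0.4309, so ω = 2 arcsin(0.4309) ≈ 51.0°.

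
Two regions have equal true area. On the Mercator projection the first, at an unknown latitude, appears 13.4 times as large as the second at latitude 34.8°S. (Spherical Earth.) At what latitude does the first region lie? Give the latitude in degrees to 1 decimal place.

77.0°

Mercator areal scale is sec²φ, so apparent-area ratio = sec²φ₁ / sec²φ₂ = cos²φ₂ / cos²φ₁.
cos²φ₂ / cos²φ₁ = 13.4  ⇒  cos φ₁ = cos 34.8° / √13.4 = 0.8211/3.661 = 0.2243.
φ₁ = arccos(0.2243) ≈ 77.0°.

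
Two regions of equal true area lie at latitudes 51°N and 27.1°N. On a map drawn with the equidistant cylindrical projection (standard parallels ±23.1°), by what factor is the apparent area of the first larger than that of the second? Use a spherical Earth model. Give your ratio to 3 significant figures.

1.41

In the equirectangular projection with standard parallel φ₀ = 23.1° (x = Rλ cos φ₀, y = Rφ), meridians are true-scale (h = 1) and the parallel scale is k = cos φ₀ / cos φ.
Areal scale at 51°: h·k = 1.000 × 1.462 = 1.462.
Areal scale at 27.1°: h·k = 1.000 × 1.033 = 1.033.
Ratio = 1.462/1.033 ≈ 1.41.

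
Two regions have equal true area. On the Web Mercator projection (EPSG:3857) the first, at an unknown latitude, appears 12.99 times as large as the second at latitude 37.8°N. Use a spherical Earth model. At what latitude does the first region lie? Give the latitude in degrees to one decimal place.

For equal true areas on Mercator, apparent areas scale as sec²φ, so the ratio is cos²φ₂ / cos²φ₁.
cos²φ₂ / cos²φ₁ = 12.99  ⇒  cos φ₁ = cos 37.8° / √12.99 = 0.7902/3.604 = 0.2192.
φ₁ = arccos(0.2192) ≈ 77.3°.

77.3°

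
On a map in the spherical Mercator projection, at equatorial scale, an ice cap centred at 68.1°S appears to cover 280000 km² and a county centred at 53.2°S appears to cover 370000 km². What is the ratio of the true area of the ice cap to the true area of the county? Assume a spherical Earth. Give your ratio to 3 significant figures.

Mercator's areal exaggeration is sec²φ; hence true area = (apparent area) · cos²φ.
True area of ice cap: 280000 × cos²(68.1°) = 280000 × 0.1391 = 38950 km².
True area of county: 370000 × cos²(53.2°) = 370000 × 0.3588 = 132800 km².
Ratio = 38950 / 132800 ≈ 0.293.

0.293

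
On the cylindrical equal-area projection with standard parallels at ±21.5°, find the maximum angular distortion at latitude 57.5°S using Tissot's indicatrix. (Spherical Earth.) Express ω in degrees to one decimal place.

A cylindrical equal-area projection with standard parallel φ₀ has meridian scale h = cos φ / cos φ₀ and parallel scale k = cos φ₀ / cos φ (so areas are preserved, h·k = 1).
At 57.5°: h = 0.5775, k = 1.732; principal scales a = 1.732, b = 0.5775.
sin(ω/2) = (a − b)/(a + b) = 1.154/2.309 = 0.4998, so ω = 2 arcsin(0.4998) ≈ 60.0°.

60.0°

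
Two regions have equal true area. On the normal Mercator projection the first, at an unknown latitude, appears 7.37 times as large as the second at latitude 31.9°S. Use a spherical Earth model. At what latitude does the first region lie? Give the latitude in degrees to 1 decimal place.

On Mercator, (apparent₁)/(apparent₂) = sec²φ₁ / sec²φ₂ when true areas are equal.
cos²φ₂ / cos²φ₁ = 7.37  ⇒  cos φ₁ = cos 31.9° / √7.37 = 0.8490/2.715 = 0.3127.
φ₁ = arccos(0.3127) ≈ 71.8°.

71.8°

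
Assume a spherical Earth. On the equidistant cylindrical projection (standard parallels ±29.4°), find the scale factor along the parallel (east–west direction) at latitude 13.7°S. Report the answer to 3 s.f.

The equidistant cylindrical projection with φ₀ = 29.4° has h = 1 (meridians true) and k = cos φ₀ / cos φ along parallels.
k = cos 29.4° / cos 13.7° = 0.8712/0.9715 = 0.8967.

0.897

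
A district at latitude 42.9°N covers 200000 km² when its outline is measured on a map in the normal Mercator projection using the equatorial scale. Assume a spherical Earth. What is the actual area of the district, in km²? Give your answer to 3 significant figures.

107000 km²

Mercator is conformal, so the point scale is isotropic: h = k = sec φ = 1/cos φ.
Areal scale = k² = sec²φ = 1/cos²(42.9°) = 1/0.7325² = 1.864.
True area = apparent / (areal scale) = 200000 / 1.864 ≈ 107000 km².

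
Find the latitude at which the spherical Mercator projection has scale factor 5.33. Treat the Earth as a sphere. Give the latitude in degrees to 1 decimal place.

79.2°

Mercator scale is k = sec φ = 1/cos φ.
1/cos φ = 5.33  ⇒  cos φ = 0.1876  ⇒  φ = arccos(0.1876) ≈ 79.2°.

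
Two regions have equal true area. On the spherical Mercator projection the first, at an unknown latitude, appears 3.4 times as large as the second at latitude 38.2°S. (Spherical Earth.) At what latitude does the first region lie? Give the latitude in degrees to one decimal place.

64.8°

On Mercator, (apparent₁)/(apparent₂) = sec²φ₁ / sec²φ₂ when true areas are equal.
cos²φ₂ / cos²φ₁ = 3.4  ⇒  cos φ₁ = cos 38.2° / √3.4 = 0.7859/1.844 = 0.4262.
φ₁ = arccos(0.4262) ≈ 64.8°.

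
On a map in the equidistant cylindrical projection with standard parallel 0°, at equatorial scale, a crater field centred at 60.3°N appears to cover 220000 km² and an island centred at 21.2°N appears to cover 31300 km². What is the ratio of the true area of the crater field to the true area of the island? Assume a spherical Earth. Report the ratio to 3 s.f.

3.74

Plate carrée has h = 1 and k = sec φ, giving areal scale sec φ; true area = (apparent area) · cos φ.
True area of crater field: 220000 × cos(60.3°) = 220000 × 0.4955 = 109000 km².
True area of island: 31300 × cos(21.2°) = 31300 × 0.9323 = 29180 km².
Ratio = 109000 / 29180 ≈ 3.74.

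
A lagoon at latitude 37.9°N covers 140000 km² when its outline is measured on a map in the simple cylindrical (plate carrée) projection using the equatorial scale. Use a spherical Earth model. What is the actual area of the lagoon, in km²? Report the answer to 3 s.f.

Plate carrée maps x = Rλ, y = Rφ. The meridian scale is h = 1 and the parallel scale is k = 1/cos φ = sec φ.
Areal scale = h·k = 1 × sec φ; at 37.9°, h = 1.000, k = 1.267, so h·k = 1.267.
True area = apparent / (areal scale) = 140000 / 1.267 ≈ 110000 km².

110000 km²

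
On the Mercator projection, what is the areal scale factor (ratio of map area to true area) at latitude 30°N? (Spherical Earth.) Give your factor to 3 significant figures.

1.33

Mercator is conformal, so the point scale is isotropic: h = k = sec φ = 1/cos φ.
Areal scale = k² = sec²φ = 1/cos²(30°) = 1/0.8660² = 1.333.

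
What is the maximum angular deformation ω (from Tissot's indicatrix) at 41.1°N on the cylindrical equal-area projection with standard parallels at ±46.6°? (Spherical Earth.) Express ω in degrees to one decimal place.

For cylindrical equal-area with standard parallel φ₀, h = cos φ / cos φ₀ and k = cos φ₀ / cos φ, so h·k = 1.
At 41.1°: h = 1.097, k = 0.9118; principal scales a = 1.097, b = 0.9118.
sin(ω/2) = (a − b)/(a + b) = 0.1850/2.009 = 0.09209, so ω = 2 arcsin(0.09209) ≈ 10.6°.

10.6°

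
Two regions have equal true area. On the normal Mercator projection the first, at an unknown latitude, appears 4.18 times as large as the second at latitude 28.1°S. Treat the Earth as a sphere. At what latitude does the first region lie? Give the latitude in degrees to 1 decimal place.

64.4°

Mercator areal scale is sec²φ, so apparent-area ratio = sec²φ₁ / sec²φ₂ = cos²φ₂ / cos²φ₁.
cos²φ₂ / cos²φ₁ = 4.18  ⇒  cos φ₁ = cos 28.1° / √4.18 = 0.8821/2.045 = 0.4315.
φ₁ = arccos(0.4315) ≈ 64.4°.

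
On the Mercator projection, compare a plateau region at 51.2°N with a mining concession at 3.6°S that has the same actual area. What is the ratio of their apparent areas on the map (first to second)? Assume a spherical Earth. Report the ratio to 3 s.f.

2.54

Mercator areal scale is sec²φ.
At 51.2°: sec²(51.2°) = 1/0.6266² = 2.547.
At 3.6°: sec²(3.6°) = 1/0.9980² = 1.004.
Ratio = 2.547/1.004 = cos²(3.6°)/cos²(51.2°) ≈ 2.54.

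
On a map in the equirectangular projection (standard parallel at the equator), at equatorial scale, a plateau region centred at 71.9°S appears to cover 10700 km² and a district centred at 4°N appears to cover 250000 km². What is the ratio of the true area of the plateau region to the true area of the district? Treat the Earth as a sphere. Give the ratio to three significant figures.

0.0133

Plate carrée has h = 1 and k = sec φ, giving areal scale sec φ; true area = (apparent area) · cos φ.
True area of plateau region: 10700 × cos(71.9°) = 10700 × 0.3107 = 3324 km².
True area of district: 250000 × cos(4°) = 250000 × 0.9976 = 249400 km².
Ratio = 3324 / 249400 ≈ 0.0133.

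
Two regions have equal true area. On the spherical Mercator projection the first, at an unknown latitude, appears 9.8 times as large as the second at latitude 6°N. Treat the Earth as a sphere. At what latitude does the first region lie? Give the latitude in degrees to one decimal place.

71.5°

On Mercator, (apparent₁)/(apparent₂) = sec²φ₁ / sec²φ₂ when true areas are equal.
cos²φ₂ / cos²φ₁ = 9.8  ⇒  cos φ₁ = cos 6° / √9.8 = 0.9945/3.130 = 0.3177.
φ₁ = arccos(0.3177) ≈ 71.5°.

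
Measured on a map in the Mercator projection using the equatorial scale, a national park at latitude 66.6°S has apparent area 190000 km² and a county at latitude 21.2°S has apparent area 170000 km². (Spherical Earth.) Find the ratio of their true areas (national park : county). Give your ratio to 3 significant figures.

0.203

Mercator's areal exaggeration is sec²φ; hence true area = (apparent area) · cos²φ.
True area of national park: 190000 × cos²(66.6°) = 190000 × 0.1577 = 29970 km².
True area of county: 170000 × cos²(21.2°) = 170000 × 0.8692 = 147800 km².
Ratio = 29970 / 147800 ≈ 0.203.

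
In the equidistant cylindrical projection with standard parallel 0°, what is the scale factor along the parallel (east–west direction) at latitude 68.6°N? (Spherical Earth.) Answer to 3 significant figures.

In the plate carrée (x = Rλ, y = Rφ), meridians are true-scale (h = 1) and parallels are stretched by k = sec φ.
k = 1/cos 68.6° = 1/0.3649 = 2.741.

2.74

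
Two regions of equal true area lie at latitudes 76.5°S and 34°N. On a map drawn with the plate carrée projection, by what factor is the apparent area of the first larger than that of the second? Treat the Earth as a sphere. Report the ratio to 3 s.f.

In the plate carrée (x = Rλ, y = Rφ), meridians are true-scale (h = 1) and parallels are stretched by k = sec φ.
Areal scale at 76.5°: h·k = 1.000 × 4.284 = 4.284.
Areal scale at 34°: h·k = 1.000 × 1.206 = 1.206.
Ratio = 4.284/1.206 ≈ 3.55.

3.55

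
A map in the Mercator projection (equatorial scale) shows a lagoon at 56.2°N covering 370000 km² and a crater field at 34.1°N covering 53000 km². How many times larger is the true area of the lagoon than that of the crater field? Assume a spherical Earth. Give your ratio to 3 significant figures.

3.15

Since Mercator area scale is 1/cos²φ, the true area equals the apparent area multiplied by cos²φ.
True area of lagoon: 370000 × cos²(56.2°) = 370000 × 0.3095 = 114500 km².
True area of crater field: 53000 × cos²(34.1°) = 53000 × 0.6857 = 36340 km².
Ratio = 114500 / 36340 ≈ 3.15.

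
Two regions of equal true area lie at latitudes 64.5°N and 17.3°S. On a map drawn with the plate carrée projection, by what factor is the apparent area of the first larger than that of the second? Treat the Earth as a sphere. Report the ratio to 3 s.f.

Plate carrée maps x = Rλ, y = Rφ. The meridian scale is h = 1 and the parallel scale is k = 1/cos φ = sec φ.
Areal scale at 64.5°: h·k = 1.000 × 2.323 = 2.323.
Areal scale at 17.3°: h·k = 1.000 × 1.047 = 1.047.
Ratio = 2.323/1.047 ≈ 2.22.

2.22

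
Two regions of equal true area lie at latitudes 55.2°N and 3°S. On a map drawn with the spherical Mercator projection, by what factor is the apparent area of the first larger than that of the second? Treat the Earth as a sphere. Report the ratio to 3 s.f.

3.06

On Mercator, area is exaggerated by sec²φ = 1/cos²φ.
At 55.2°: sec²(55.2°) = 1/0.5707² = 3.070.
At 3°: sec²(3°) = 1/0.9986² = 1.003.
Ratio = 3.070/1.003 = cos²(3°)/cos²(55.2°) ≈ 3.06.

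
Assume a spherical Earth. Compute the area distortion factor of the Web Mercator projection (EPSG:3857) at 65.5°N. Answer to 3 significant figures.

For Mercator, h = k = sec φ (a conformal cylindrical projection has a single point scale, 1/cos φ).
Areal scale = k² = sec²φ = 1/cos²(65.5°) = 1/0.4147² = 5.815.

5.81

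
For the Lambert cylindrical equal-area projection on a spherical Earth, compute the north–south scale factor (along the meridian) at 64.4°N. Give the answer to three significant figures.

0.432

The Lambert cylindrical equal-area projection is the cylindrical equal-area projection with its standard parallel at the equator (φ₀ = 0). For cylindrical equal-area with standard parallel φ₀, h = cos φ / cos φ₀ and k = cos φ₀ / cos φ, so h·k = 1.
h = cos 64.4° / cos 0° = 0.4321/1.000 = 0.4321.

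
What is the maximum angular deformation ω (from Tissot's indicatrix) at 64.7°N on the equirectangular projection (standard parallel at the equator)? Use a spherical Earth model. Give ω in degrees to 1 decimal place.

Plate carrée maps x = Rλ, y = Rφ. The meridian scale is h = 1 and the parallel scale is k = 1/cos φ = sec φ.
At 64.7°: h = 1.000, k = 2.340; principal scales a = 2.340, b = 1.000.
sin(ω/2) = (a − b)/(a + b) = 1.340/3.340 = 0.4012, so ω = 2 arcsin(0.4012) ≈ 47.3°.

47.3°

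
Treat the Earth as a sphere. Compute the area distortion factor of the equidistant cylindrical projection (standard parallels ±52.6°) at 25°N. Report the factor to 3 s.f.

The equidistant cylindrical projection with φ₀ = 52.6° has h = 1 (meridians true) and k = cos φ₀ / cos φ along parallels.
Areal scale = h·k = 1 × cos φ₀ / cos φ; at 25°, h = 1.000, k = 0.6702, so h·k = 0.6702.

0.670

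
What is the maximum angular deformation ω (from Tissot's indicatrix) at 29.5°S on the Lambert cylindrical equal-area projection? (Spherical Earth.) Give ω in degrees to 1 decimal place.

15.9°

The Lambert cylindrical equal-area projection is the cylindrical equal-area projection with its standard parallel at the equator (φ₀ = 0). For cylindrical equal-area with standard parallel φ₀, h = cos φ / cos φ₀ and k = cos φ₀ / cos φ, so h·k = 1.
At 29.5°: h = 0.8704, k = 1.149; principal scales a = 1.149, b = 0.8704.
sin(ω/2) = (a − b)/(a + b) = 0.2786/2.019 = 0.1380, so ω = 2 arcsin(0.1380) ≈ 15.9°.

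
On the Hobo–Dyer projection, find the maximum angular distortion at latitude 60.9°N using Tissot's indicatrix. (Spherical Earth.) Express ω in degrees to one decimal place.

Hobo–Dyer is a cylindrical equal-area projection with standard parallels at ±37.5°. For cylindrical equal-area with standard parallel φ₀, h = cos φ / cos φ₀ and k = cos φ₀ / cos φ, so h·k = 1.
At 60.9°: h = 0.6130, k = 1.631; principal scales a = 1.631, b = 0.6130.
sin(ω/2) = (a − b)/(a + b) = 1.018/2.244 = 0.4537, so ω = 2 arcsin(0.4537) ≈ 54.0°.

54.0°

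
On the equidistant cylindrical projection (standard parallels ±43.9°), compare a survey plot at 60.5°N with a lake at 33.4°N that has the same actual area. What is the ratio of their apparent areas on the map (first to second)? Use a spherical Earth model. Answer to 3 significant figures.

In the equirectangular projection with standard parallel φ₀ = 43.9° (x = Rλ cos φ₀, y = Rφ), meridians are true-scale (h = 1) and the parallel scale is k = cos φ₀ / cos φ.
Areal scale at 60.5°: h·k = 1.000 × 1.463 = 1.463.
Areal scale at 33.4°: h·k = 1.000 × 0.8631 = 0.8631.
Ratio = 1.463/0.8631 ≈ 1.70.

1.70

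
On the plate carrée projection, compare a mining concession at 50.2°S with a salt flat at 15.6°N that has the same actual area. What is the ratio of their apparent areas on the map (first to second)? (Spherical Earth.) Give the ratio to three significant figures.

For the equirectangular projection with φ₀ = 0 (plate carrée), h = 1 along meridians and k = sec φ along parallels.
Areal scale at 50.2°: h·k = 1.000 × 1.562 = 1.562.
Areal scale at 15.6°: h·k = 1.000 × 1.038 = 1.038.
Ratio = 1.562/1.038 ≈ 1.50.

1.50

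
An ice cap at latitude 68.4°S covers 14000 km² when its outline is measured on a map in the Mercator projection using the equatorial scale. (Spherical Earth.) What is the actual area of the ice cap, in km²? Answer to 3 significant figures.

1900 km²

For Mercator, h = k = sec φ (a conformal cylindrical projection has a single point scale, 1/cos φ).
Areal scale = k² = sec²φ = 1/cos²(68.4°) = 1/0.3681² = 7.379.
True area = apparent / (areal scale) = 14000 / 7.379 ≈ 1900 km².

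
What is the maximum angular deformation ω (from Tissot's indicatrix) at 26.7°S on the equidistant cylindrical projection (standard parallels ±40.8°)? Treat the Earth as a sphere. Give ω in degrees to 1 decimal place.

With standard parallel φ₀ = 40.8°, the equirectangular projection gives x = Rλ cos φ₀, y = Rφ, so h = 1 and k = cos 40.8° / cos φ.
At 26.7°: h = 1.000, k = 0.8473; principal scales a = 1.000, b = 0.8473.
sin(ω/2) = (a − b)/(a + b) = 0.1527/1.847 = 0.08263, so ω = 2 arcsin(0.08263) ≈ 9.5°.

9.5°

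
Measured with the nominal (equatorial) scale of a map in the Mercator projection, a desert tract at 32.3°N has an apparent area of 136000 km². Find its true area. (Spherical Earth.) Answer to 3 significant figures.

Mercator is conformal, so the point scale is isotropic: h = k = sec φ = 1/cos φ.
Areal scale = k² = sec²φ = 1/cos²(32.3°) = 1/0.8453² = 1.400.
True area = apparent / (areal scale) = 136000 / 1.400 ≈ 97200 km².

97200 km²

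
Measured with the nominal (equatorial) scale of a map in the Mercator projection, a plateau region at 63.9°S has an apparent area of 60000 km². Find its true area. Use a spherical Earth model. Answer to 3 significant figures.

11600 km²

The Mercator projection is conformal; its linear scale factor is the same in every direction and equals sec φ = 1/cos φ.
Areal scale = k² = sec²φ = 1/cos²(63.9°) = 1/0.4399² = 5.167.
True area = apparent / (areal scale) = 60000 / 5.167 ≈ 11600 km².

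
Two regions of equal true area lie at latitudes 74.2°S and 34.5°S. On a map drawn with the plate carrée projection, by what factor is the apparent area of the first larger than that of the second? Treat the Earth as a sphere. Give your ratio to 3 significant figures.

For the equirectangular projection with φ₀ = 0 (plate carrée), h = 1 along meridians and k = sec φ along parallels.
Areal scale at 74.2°: h·k = 1.000 × 3.673 = 3.673.
Areal scale at 34.5°: h·k = 1.000 × 1.213 = 1.213.
Ratio = 3.673/1.213 ≈ 3.03.

3.03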